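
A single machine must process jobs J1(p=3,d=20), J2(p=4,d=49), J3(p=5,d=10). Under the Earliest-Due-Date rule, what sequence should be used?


EDD: sort by earliest due date
  J3: d=10, p=5
  J1: d=20, p=3
  J2: d=49, p=4
Order: J3 → J1 → J2


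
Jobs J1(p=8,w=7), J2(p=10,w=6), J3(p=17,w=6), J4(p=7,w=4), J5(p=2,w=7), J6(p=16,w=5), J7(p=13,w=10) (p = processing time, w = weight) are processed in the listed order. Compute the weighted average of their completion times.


Completion times:
  J1: C=8, w×C=7×8=56
  J2: C=18, w×C=6×18=108
  J3: C=35, w×C=6×35=210
  J4: C=42, w×C=4×42=168
  J5: C=44, w×C=7×44=308
  J6: C=60, w×C=5×60=300
  J7: C=73, w×C=10×73=730
Sum w×C = 1880
Sum w = 45
Weighted avg = 1880/45
= 41.78


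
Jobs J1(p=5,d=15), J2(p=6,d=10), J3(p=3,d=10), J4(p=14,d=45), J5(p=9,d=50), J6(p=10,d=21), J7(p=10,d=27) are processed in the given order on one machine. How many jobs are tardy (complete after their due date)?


Completion vs due date:
  J1: C=5, d=15 → on time
  J2: C=11, d=10 → TARDY
  J3: C=14, d=10 → TARDY
  J4: C=28, d=45 → on time
  J5: C=37, d=50 → on time
  J6: C=47, d=21 → TARDY
  J7: C=57, d=27 → TARDY
Tardy jobs: J2, J3, J6, J7
Count = 4


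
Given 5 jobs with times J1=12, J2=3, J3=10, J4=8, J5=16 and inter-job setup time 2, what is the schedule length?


Makespan = Σ processing + (n-1) × setup
= (12 + 3 + 10 + 8 + 16) + (5-1)×2
= 49 + 8
= 57 time units


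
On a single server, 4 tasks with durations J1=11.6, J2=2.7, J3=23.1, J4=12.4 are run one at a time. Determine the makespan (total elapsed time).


Sequential makespan: sum all processing times
= 11.6 + 2.7 + 23.1 + 12.4
= 49.8 time units


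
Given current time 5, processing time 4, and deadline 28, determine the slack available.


Slack = due - current_time - processing
= 28 - 5 - 4
= 19


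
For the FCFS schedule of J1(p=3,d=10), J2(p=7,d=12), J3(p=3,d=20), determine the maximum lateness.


Lateness per job (L = C - d):
  J1: C=3, d=10, L=-7
  J2: C=10, d=12, L=-2
  J3: C=13, d=20, L=-7
Lmax = max(-7, -2, -7)
= -2


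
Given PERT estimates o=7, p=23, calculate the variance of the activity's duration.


σ² = ((p - o) / 6)² = (p - o)² / 36
= (23 - 7)² / 36
= 16² / 36
= 256 / 36
= 7.1111


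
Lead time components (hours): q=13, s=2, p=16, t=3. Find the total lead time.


Lead time = queue + setup + processing + transit
= 13 + 2 + 16 + 3
= 34 hours


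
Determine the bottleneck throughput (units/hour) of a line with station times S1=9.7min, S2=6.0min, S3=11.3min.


Bottleneck = longest station time
Station times: [9.7, 6.0, 11.3]
Max = 11.3 min
Rate = 60 / 11.3
= 5.31 units/hour (bottleneck: 11.3min)


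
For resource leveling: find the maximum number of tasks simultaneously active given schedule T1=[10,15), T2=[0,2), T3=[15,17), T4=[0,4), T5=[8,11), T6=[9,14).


Check each time point for overlaps:
  t=10: 3 tasks active (T1, T5, T6)
Max concurrent = 3


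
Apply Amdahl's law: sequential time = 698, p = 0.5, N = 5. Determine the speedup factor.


Amdahl's law: T_p = T × ((1-p) + p/N)
= 698 × ((1-0.5) + 0.5/5)
= 698 × (0.50 + 0.1000)
= 698 × 0.6000
= 418.80
Speedup = 698/418.80
= 1.67×


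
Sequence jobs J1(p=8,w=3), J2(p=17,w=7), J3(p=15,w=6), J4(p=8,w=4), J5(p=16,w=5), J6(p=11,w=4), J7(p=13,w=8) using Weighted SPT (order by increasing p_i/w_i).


WSPT (Smith's rule): sort by p/w ascending
  J7: p/w = 13/8 = 1.625
  J4: p/w = 8/4 = 2.000
  J2: p/w = 17/7 = 2.429
  J3: p/w = 15/6 = 2.500
  J1: p/w = 8/3 = 2.667
  J6: p/w = 11/4 = 2.750
  J5: p/w = 16/5 = 3.200
Order: J7 → J4 → J2 → J3 → J1 → J6 → J5


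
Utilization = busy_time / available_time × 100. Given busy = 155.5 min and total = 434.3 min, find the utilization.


Utilization = busy / total × 100
= 155.5 / 434.3 × 100
= 35.8%


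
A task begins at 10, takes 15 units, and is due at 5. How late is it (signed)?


Completion = 10 + 15 = 25
Lateness = C - d = 25 - 5
= 20


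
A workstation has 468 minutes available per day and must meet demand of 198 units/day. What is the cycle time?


Cycle time = available time / demand
= 468 / 198
= 2.36 min/unit


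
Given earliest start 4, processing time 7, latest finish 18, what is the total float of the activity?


EF = ES + duration = 4 + 7 = 11
LS = LF - duration = 18 - 7 = 11
Total Float = LF - EF = 18 - 11
(or LS - ES = 11 - 4)
= 7


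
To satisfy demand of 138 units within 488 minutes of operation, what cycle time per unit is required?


Cycle time = available time / demand
= 488 / 138
= 3.54 min/unit


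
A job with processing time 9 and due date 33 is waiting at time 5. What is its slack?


Slack = due - current_time - processing
= 33 - 5 - 9
= 19


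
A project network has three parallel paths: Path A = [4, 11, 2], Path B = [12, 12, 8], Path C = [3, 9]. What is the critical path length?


Path A: 4 + 11 + 2 = 17
Path B: 12 + 12 + 8 = 32
Path C: 3 + 9 = 12
Critical path = longest = max(17, 32, 12)
= 32 (Path B)


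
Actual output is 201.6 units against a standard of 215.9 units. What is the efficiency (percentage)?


Efficiency = (actual / standard) × 100
= (201.6 / 215.9) × 100
= 93.4%


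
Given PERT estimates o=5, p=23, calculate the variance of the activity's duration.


σ² = ((p - o) / 6)² = (p - o)² / 36
= (23 - 5)² / 36
= 18² / 36
= 324 / 36
= 9.0000


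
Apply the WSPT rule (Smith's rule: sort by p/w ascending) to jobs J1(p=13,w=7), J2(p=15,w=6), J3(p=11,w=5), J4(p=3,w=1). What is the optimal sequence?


WSPT (Smith's rule): sort by p/w ascending
  J1: p/w = 13/7 = 1.857
  J3: p/w = 11/5 = 2.200
  J2: p/w = 15/6 = 2.500
  J4: p/w = 3/1 = 3.000
Order: J1 → J3 → J2 → J4


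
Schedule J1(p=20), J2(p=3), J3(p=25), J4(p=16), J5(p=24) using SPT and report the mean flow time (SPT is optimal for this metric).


SPT order: J2 → J4 → J1 → J5 → J3
Completion times:
  J2: C=3
  J4: C=19
  J1: C=39
  J5: C=63
  J3: C=88
Sum = 212, n = 5
Mean flow = 212/5
= 42.40


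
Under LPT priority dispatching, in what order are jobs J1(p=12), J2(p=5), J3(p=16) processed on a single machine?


LPT: sort by longest processing time first
  J3: p=16
  J1: p=12
  J2: p=5
Order: J3 → J1 → J2


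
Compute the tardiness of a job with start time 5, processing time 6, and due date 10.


Completion = start + processing = 5 + 6 = 11
Tardiness = max(0, C - d) = max(0, 11 - 10)
= max(0, 1)
= 1


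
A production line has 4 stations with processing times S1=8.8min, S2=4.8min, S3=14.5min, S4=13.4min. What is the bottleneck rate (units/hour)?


Bottleneck = longest station time
Station times: [8.8, 4.8, 14.5, 13.4]
Max = 14.5 min
Rate = 60 / 14.5
= 4.14 units/hour (bottleneck: 14.5min)


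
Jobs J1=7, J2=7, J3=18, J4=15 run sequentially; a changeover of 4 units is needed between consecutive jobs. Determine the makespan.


Makespan = Σ processing + (n-1) × setup
= (7 + 7 + 18 + 15) + (4-1)×4
= 47 + 12
= 59 time units


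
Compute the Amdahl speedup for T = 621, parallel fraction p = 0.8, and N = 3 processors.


Amdahl's law: T_p = T × ((1-p) + p/N)
= 621 × ((1-0.8) + 0.8/3)
= 621 × (0.20 + 0.2667)
= 621 × 0.4667
= 289.80
Speedup = 621/289.80
= 2.14×


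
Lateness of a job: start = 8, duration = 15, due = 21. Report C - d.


Completion = 8 + 15 = 23
Lateness = C - d = 23 - 21
= 2


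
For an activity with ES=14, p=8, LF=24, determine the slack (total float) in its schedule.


EF = ES + duration = 14 + 8 = 22
LS = LF - duration = 24 - 8 = 16
Total Float = LF - EF = 24 - 22
(or LS - ES = 16 - 14)
= 2


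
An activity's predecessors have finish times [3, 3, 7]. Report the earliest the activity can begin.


ES = max of all predecessor completion times
Predecessors: [3, 3, 7]
ES = max(3, 3, 7)
= 7


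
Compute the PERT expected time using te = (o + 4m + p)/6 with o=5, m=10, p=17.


te = (o + 4m + p) / 6
= (5 + 4×10 + 17) / 6
= (5 + 40 + 17) / 6
= 62 / 6
= 10.33


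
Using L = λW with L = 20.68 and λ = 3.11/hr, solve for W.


Little's law: L = λW → W = L / λ
= 20.68 / 3.11
= 6.65 hours


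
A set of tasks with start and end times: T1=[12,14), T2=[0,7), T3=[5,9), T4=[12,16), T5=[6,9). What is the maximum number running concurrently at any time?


Check each time point for overlaps:
  t=6: 3 tasks active (T2, T3, T5)
Max concurrent = 3


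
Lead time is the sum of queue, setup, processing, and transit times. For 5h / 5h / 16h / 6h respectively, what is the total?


Lead time = queue + setup + processing + transit
= 5 + 5 + 16 + 6
= 32 hours


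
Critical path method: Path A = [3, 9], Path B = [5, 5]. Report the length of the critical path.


Path A: 3 + 9 = 12
Path B: 5 + 5 = 10
Critical path = longest = max(12, 10)
= 12 (Path A)


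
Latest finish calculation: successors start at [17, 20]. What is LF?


LF = min of all successor start times
Successors start at: [17, 20]
LF = min(17, 20)
= 17


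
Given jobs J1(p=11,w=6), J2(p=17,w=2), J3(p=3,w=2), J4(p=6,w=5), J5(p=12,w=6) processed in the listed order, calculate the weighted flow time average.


Completion times:
  J1: C=11, w×C=6×11=66
  J2: C=28, w×C=2×28=56
  J3: C=31, w×C=2×31=62
  J4: C=37, w×C=5×37=185
  J5: C=49, w×C=6×49=294
Sum w×C = 663
Sum w = 21
Weighted avg = 663/21
= 31.57


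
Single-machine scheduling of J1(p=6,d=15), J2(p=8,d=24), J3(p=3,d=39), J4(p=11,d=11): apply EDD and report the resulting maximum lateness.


EDD order: J4 → J1 → J2 → J3
Completion and lateness:
  J4: C=11, d=11, L=11-11=0
  J1: C=17, d=15, L=17-15=2
  J2: C=25, d=24, L=25-24=1
  J3: C=28, d=39, L=28-39=-11
Lmax = max(0, 2, 1, -11)
= 2


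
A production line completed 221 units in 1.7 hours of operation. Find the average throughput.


Throughput = units / time
= 221 / 1.7
= 130.0 units/hour


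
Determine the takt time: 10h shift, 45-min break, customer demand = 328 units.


Available = 10×60 - 45 = 555 min
Takt time = 555 / 328
= 1.69 min/unit


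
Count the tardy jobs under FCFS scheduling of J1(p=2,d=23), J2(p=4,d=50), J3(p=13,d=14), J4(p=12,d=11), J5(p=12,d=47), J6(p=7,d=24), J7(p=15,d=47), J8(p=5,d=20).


Completion vs due date:
  J1: C=2, d=23 → on time
  J2: C=6, d=50 → on time
  J3: C=19, d=14 → TARDY
  J4: C=31, d=11 → TARDY
  J5: C=43, d=47 → on time
  J6: C=50, d=24 → TARDY
  J7: C=65, d=47 → TARDY
  J8: C=70, d=20 → TARDY
Tardy jobs: J3, J4, J6, J7, J8
Count = 5


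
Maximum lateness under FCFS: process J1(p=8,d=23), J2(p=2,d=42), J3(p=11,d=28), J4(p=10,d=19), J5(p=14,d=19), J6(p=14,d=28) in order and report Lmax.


Lateness per job (L = C - d):
  J1: C=8, d=23, L=-15
  J2: C=10, d=42, L=-32
  J3: C=21, d=28, L=-7
  J4: C=31, d=19, L=12
  J5: C=45, d=19, L=26
  J6: C=59, d=28, L=31
Lmax = max(-15, -32, -7, 12, 26, 31)
= 31


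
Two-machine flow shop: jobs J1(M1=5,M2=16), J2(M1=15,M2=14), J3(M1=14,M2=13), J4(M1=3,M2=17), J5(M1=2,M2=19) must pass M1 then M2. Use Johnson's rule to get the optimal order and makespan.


Johnson's rule:
Group 1 (M1≤M2, sort by M1): ['J5', 'J4', 'J1']
Group 2 (M1>M2, sort desc M2): ['J2', 'J3']
Sequence: J5 → J4 → J1 → J2 → J3
Makespan calculation:
  J5: M1 done=2, M2 done=21
  J4: M1 done=5, M2 done=38
  J1: M1 done=10, M2 done=54
  J2: M1 done=25, M2 done=68
  J3: M1 done=39, M2 done=81
= Sequence: J5 → J4 → J1 → J2 → J3, Makespan: 81


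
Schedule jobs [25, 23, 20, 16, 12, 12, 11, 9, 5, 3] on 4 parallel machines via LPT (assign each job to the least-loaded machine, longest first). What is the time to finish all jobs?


Jobs (LPT sorted): [25, 23, 20, 16, 12, 12, 11, 9, 5, 3]
Machines: 4
  J=25 → Machine 1 (load: 0+25=25)
  J=23 → Machine 2 (load: 0+23=23)
  J=20 → Machine 3 (load: 0+20=20)
  J=16 → Machine 4 (load: 0+16=16)
  J=12 → Machine 4 (load: 16+12=28)
  J=12 → Machine 3 (load: 20+12=32)
  J=11 → Machine 2 (load: 23+11=34)
  J=9 → Machine 1 (load: 25+9=34)
  J=5 → Machine 4 (load: 28+5=33)
  J=3 → Machine 3 (load: 32+3=35)
Machine loads: [34, 34, 35, 33]
Makespan = max = 35 time units


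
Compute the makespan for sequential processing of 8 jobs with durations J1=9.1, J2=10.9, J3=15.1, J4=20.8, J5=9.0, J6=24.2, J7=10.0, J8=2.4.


Sequential makespan: sum all processing times
= 9.1 + 10.9 + 15.1 + 20.8 + 9.0 + 24.2 + 10.0 + 2.4
= 101.5 time units


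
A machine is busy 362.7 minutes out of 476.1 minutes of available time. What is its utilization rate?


Utilization = busy / total × 100
= 362.7 / 476.1 × 100
= 76.2%


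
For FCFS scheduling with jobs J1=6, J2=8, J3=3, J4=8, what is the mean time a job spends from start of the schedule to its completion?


Completion times:
  J1: completes at 6
  J2: completes at 14
  J3: completes at 17
  J4: completes at 25
Sum = 62
Average = 62/4
= 15.50


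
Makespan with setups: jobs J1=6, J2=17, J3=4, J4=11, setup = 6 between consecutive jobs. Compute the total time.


Makespan = Σ processing + (n-1) × setup
= (6 + 17 + 4 + 11) + (4-1)×6
= 38 + 18
= 56 time units


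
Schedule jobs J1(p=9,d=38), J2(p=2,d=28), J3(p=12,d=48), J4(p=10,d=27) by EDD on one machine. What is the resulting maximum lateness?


EDD order: J4 → J2 → J1 → J3
Completion and lateness:
  J4: C=10, d=27, L=10-27=-17
  J2: C=12, d=28, L=12-28=-16
  J1: C=21, d=38, L=21-38=-17
  J3: C=33, d=48, L=33-48=-15
Lmax = max(-17, -16, -17, -15)
= -15


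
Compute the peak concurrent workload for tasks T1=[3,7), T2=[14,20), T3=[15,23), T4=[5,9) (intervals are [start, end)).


Check each time point for overlaps:
  t=5: 2 tasks active (T1, T4)
Max concurrent = 2


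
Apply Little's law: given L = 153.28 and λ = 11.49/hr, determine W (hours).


Little's law: L = λW → W = L / λ
= 153.28 / 11.49
= 13.34 hours


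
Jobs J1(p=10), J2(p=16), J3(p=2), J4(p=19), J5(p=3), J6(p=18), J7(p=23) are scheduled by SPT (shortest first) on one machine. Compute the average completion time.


SPT order: J3 → J5 → J1 → J2 → J6 → J4 → J7
Completion times:
  J3: C=2
  J5: C=5
  J1: C=15
  J2: C=31
  J6: C=49
  J4: C=68
  J7: C=91
Sum = 261, n = 7
Mean flow = 261/7
= 37.29


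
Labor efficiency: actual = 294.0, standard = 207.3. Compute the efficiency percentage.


Efficiency = (actual / standard) × 100
= (294.0 / 207.3) × 100
= 141.8%


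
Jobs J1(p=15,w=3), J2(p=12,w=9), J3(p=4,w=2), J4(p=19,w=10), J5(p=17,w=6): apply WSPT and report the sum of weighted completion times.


WSPT order (by p/w): J2 → J4 → J3 → J5 → J1
  J2: C=12, w·C=9×12=108
  J4: C=31, w·C=10×31=310
  J3: C=35, w·C=2×35=70
  J5: C=52, w·C=6×52=312
  J1: C=67, w·C=3×67=201
Σ w·C = 1001
= 1001


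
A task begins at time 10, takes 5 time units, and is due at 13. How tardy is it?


Completion = start + processing = 10 + 5 = 15
Tardiness = max(0, C - d) = max(0, 15 - 13)
= max(0, 2)
= 2


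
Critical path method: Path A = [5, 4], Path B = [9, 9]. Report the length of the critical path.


Path A: 5 + 4 = 9
Path B: 9 + 9 = 18
Critical path = longest = max(9, 18)
= 18 (Path B)


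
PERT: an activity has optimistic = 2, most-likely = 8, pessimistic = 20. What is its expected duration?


te = (o + 4m + p) / 6
= (2 + 4×8 + 20) / 6
= (2 + 32 + 20) / 6
= 54 / 6
= 9.00


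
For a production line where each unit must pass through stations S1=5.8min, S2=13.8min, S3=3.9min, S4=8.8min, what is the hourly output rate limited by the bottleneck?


Bottleneck = longest station time
Station times: [5.8, 13.8, 3.9, 8.8]
Max = 13.8 min
Rate = 60 / 13.8
= 4.35 units/hour (bottleneck: 13.8min)


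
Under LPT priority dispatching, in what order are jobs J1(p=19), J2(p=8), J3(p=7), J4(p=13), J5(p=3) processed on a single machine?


LPT: sort by longest processing time first
  J1: p=19
  J4: p=13
  J2: p=8
  J3: p=7
  J5: p=3
Order: J1 → J4 → J2 → J3 → J5


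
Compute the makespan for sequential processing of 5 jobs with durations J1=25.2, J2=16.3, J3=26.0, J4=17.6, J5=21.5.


Sequential makespan: sum all processing times
= 25.2 + 16.3 + 26.0 + 17.6 + 21.5
= 106.6 time units


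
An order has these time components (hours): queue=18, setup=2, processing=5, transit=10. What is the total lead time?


Lead time = queue + setup + processing + transit
= 18 + 2 + 5 + 10
= 35 hours


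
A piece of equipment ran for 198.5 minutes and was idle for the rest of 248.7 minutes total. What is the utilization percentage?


Utilization = busy / total × 100
= 198.5 / 248.7 × 100
= 79.8%


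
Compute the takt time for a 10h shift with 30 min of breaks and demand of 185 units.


Available = 10×60 - 30 = 570 min
Takt time = 570 / 185
= 3.08 min/unit


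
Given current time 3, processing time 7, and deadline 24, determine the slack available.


Slack = due - current_time - processing
= 24 - 3 - 7
= 14


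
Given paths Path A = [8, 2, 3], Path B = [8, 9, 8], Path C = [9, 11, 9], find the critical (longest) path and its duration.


Path A: 8 + 2 + 3 = 13
Path B: 8 + 9 + 8 = 25
Path C: 9 + 11 + 9 = 29
Critical path = longest = max(13, 25, 29)
= 29 (Path C)


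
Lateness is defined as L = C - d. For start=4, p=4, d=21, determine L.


Completion = 4 + 4 = 8
Lateness = C - d = 8 - 21
= -13


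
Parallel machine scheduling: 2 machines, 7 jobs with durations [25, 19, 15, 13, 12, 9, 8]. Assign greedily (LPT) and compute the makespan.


Jobs (LPT sorted): [25, 19, 15, 13, 12, 9, 8]
Machines: 2
  J=25 → Machine 1 (load: 0+25=25)
  J=19 → Machine 2 (load: 0+19=19)
  J=15 → Machine 2 (load: 19+15=34)
  J=13 → Machine 1 (load: 25+13=38)
  J=12 → Machine 2 (load: 34+12=46)
  J=9 → Machine 1 (load: 38+9=47)
  J=8 → Machine 2 (load: 46+8=54)
Machine loads: [47, 54]
Makespan = max = 54 time units


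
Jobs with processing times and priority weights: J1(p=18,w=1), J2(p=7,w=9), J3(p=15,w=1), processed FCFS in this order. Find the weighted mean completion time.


Completion times:
  J1: C=18, w×C=1×18=18
  J2: C=25, w×C=9×25=225
  J3: C=40, w×C=1×40=40
Sum w×C = 283
Sum w = 11
Weighted avg = 283/11
= 25.73


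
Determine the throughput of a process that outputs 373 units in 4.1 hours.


Throughput = units / time
= 373 / 4.1
= 91.0 units/hour


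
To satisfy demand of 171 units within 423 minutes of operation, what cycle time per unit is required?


Cycle time = available time / demand
= 423 / 171
= 2.47 min/unit


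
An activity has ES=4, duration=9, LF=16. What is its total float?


EF = ES + duration = 4 + 9 = 13
LS = LF - duration = 16 - 9 = 7
Total Float = LF - EF = 16 - 13
(or LS - ES = 7 - 4)
= 3


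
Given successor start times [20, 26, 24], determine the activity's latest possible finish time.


LF = min of all successor start times
Successors start at: [20, 26, 24]
LF = min(20, 26, 24)
= 20


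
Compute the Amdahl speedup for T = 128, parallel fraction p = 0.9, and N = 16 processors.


Amdahl's law: T_p = T × ((1-p) + p/N)
= 128 × ((1-0.9) + 0.9/16)
= 128 × (0.10 + 0.0563)
= 128 × 0.1562
= 20.00
Speedup = 128/20.00
= 6.40×


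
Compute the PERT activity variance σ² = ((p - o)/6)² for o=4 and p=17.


σ² = ((p - o) / 6)² = (p - o)² / 36
= (17 - 4)² / 36
= 13² / 36
= 169 / 36
= 4.6944


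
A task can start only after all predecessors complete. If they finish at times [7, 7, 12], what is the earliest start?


ES = max of all predecessor completion times
Predecessors: [7, 7, 12]
ES = max(7, 7, 12)
= 12


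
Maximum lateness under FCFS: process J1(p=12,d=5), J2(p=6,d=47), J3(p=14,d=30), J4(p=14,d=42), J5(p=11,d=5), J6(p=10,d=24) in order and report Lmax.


Lateness per job (L = C - d):
  J1: C=12, d=5, L=7
  J2: C=18, d=47, L=-29
  J3: C=32, d=30, L=2
  J4: C=46, d=42, L=4
  J5: C=57, d=5, L=52
  J6: C=67, d=24, L=43
Lmax = max(7, -29, 2, 4, 52, 43)
= 52


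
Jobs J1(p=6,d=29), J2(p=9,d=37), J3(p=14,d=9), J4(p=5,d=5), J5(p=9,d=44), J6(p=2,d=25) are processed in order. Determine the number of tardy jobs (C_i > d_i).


Completion vs due date:
  J1: C=6, d=29 → on time
  J2: C=15, d=37 → on time
  J3: C=29, d=9 → TARDY
  J4: C=34, d=5 → TARDY
  J5: C=43, d=44 → on time
  J6: C=45, d=25 → TARDY
Tardy jobs: J3, J4, J6
Count = 3


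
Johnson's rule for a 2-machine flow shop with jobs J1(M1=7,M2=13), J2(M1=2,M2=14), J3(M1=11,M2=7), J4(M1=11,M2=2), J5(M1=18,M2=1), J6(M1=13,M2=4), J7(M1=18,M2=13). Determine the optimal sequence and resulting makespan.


Johnson's rule:
Group 1 (M1≤M2, sort by M1): ['J2', 'J1']
Group 2 (M1>M2, sort desc M2): ['J7', 'J3', 'J6', 'J4', 'J5']
Sequence: J2 → J1 → J7 → J3 → J6 → J4 → J5
Makespan calculation:
  J2: M1 done=2, M2 done=16
  J1: M1 done=9, M2 done=29
  J7: M1 done=27, M2 done=42
  J3: M1 done=38, M2 done=49
  J6: M1 done=51, M2 done=55
  J4: M1 done=62, M2 done=64
  J5: M1 done=80, M2 done=81
= Sequence: J2 → J1 → J7 → J3 → J6 → J4 → J5, Makespan: 81


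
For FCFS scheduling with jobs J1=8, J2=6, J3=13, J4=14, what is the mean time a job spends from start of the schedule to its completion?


Completion times:
  J1: completes at 8
  J2: completes at 14
  J3: completes at 27
  J4: completes at 41
Sum = 90
Average = 90/4
= 22.50


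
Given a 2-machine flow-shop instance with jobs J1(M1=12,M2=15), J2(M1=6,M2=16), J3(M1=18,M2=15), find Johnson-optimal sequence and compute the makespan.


Johnson's rule:
Group 1 (M1≤M2, sort by M1): ['J2', 'J1']
Group 2 (M1>M2, sort desc M2): ['J3']
Sequence: J2 → J1 → J3
Makespan calculation:
  J2: M1 done=6, M2 done=22
  J1: M1 done=18, M2 done=37
  J3: M1 done=36, M2 done=52
= Sequence: J2 → J1 → J3, Makespan: 52


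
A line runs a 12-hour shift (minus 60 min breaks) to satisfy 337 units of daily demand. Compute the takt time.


Available = 12×60 - 60 = 660 min
Takt time = 660 / 337
= 1.96 min/unit


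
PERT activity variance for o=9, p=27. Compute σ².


σ² = ((p - o) / 6)² = (p - o)² / 36
= (27 - 9)² / 36
= 18² / 36
= 324 / 36
= 9.0000


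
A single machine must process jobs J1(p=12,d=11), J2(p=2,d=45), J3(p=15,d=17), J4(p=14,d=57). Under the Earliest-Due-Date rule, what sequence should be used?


EDD: sort by earliest due date
  J1: d=11, p=12
  J3: d=17, p=15
  J2: d=45, p=2
  J4: d=57, p=14
Order: J1 → J3 → J2 → J4


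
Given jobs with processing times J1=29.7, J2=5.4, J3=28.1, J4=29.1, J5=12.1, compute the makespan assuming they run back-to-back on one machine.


Sequential makespan: sum all processing times
= 29.7 + 5.4 + 28.1 + 29.1 + 12.1
= 104.4 time units


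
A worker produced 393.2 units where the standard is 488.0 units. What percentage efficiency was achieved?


Efficiency = (actual / standard) × 100
= (393.2 / 488.0) × 100
= 80.6%


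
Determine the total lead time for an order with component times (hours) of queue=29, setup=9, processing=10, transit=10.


Lead time = queue + setup + processing + transit
= 29 + 9 + 10 + 10
= 58 hours


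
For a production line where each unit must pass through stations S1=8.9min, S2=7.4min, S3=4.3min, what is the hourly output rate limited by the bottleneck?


Bottleneck = longest station time
Station times: [8.9, 7.4, 4.3]
Max = 8.9 min
Rate = 60 / 8.9
= 6.74 units/hour (bottleneck: 8.9min)


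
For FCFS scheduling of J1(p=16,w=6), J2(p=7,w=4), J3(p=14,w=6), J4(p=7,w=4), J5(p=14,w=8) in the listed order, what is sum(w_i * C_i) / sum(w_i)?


Completion times:
  J1: C=16, w×C=6×16=96
  J2: C=23, w×C=4×23=92
  J3: C=37, w×C=6×37=222
  J4: C=44, w×C=4×44=176
  J5: C=58, w×C=8×58=464
Sum w×C = 1050
Sum w = 28
Weighted avg = 1050/28
= 37.50


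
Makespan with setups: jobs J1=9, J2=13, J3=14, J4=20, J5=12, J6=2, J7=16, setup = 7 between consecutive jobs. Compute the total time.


Makespan = Σ processing + (n-1) × setup
= (9 + 13 + 14 + 20 + 12 + 2 + 16) + (7-1)×7
= 86 + 42
= 128 time units


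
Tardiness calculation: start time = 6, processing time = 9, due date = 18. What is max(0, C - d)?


Completion = start + processing = 6 + 9 = 15
Tardiness = max(0, C - d) = max(0, 15 - 18)
= max(0, -3)
= 0


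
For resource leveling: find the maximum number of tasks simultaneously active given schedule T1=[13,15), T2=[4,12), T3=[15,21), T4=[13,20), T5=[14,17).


Check each time point for overlaps:
  t=14: 3 tasks active (T1, T4, T5)
Max concurrent = 3


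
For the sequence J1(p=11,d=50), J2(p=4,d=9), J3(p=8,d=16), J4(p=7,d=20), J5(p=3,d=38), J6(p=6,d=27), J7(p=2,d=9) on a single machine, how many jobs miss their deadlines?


Completion vs due date:
  J1: C=11, d=50 → on time
  J2: C=15, d=9 → TARDY
  J3: C=23, d=16 → TARDY
  J4: C=30, d=20 → TARDY
  J5: C=33, d=38 → on time
  J6: C=39, d=27 → TARDY
  J7: C=41, d=9 → TARDY
Tardy jobs: J2, J3, J4, J6, J7
Count = 5


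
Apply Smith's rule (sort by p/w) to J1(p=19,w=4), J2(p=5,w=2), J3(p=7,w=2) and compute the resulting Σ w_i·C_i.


WSPT order (by p/w): J2 → J3 → J1
  J2: C=5, w·C=2×5=10
  J3: C=12, w·C=2×12=24
  J1: C=31, w·C=4×31=124
Σ w·C = 158
= 158


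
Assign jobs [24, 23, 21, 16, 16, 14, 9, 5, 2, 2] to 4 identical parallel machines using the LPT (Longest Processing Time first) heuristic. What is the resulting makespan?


Jobs (LPT sorted): [24, 23, 21, 16, 16, 14, 9, 5, 2, 2]
Machines: 4
  J=24 → Machine 1 (load: 0+24=24)
  J=23 → Machine 2 (load: 0+23=23)
  J=21 → Machine 3 (load: 0+21=21)
  J=16 → Machine 4 (load: 0+16=16)
  J=16 → Machine 4 (load: 16+16=32)
  J=14 → Machine 3 (load: 21+14=35)
  J=9 → Machine 2 (load: 23+9=32)
  J=5 → Machine 1 (load: 24+5=29)
  J=2 → Machine 1 (load: 29+2=31)
  J=2 → Machine 1 (load: 31+2=33)
Machine loads: [33, 32, 35, 32]
Makespan = max = 35 time units


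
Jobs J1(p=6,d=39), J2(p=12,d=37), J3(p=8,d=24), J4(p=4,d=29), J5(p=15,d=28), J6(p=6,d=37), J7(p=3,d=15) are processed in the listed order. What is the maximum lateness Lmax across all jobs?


Lateness per job (L = C - d):
  J1: C=6, d=39, L=-33
  J2: C=18, d=37, L=-19
  J3: C=26, d=24, L=2
  J4: C=30, d=29, L=1
  J5: C=45, d=28, L=17
  J6: C=51, d=37, L=14
  J7: C=54, d=15, L=39
Lmax = max(-33, -19, 2, 1, 17, 14, 39)
= 39


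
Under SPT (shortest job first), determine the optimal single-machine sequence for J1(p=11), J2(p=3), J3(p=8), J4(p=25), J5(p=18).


SPT: sort by shortest processing time
  J2: p=3
  J3: p=8
  J1: p=11
  J5: p=18
  J4: p=25
Order: J2 → J3 → J1 → J5 → J4


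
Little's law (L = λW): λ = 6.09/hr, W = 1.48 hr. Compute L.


Little's law: L = λ × W
= 6.09 × 1.48
= 9.01


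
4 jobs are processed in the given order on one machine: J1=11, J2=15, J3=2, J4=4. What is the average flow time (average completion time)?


Completion times:
  J1: completes at 11
  J2: completes at 26
  J3: completes at 28
  J4: completes at 32
Sum = 97
Average = 97/4
= 24.25


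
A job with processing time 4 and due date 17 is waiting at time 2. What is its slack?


Slack = due - current_time - processing
= 17 - 2 - 4
= 11


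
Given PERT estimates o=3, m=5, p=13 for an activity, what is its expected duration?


te = (o + 4m + p) / 6
= (3 + 4×5 + 13) / 6
= (3 + 20 + 13) / 6
= 36 / 6
= 6.00


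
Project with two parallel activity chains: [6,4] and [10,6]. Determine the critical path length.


Path A: 6 + 4 = 10
Path B: 10 + 6 = 16
Critical path = longest = max(10, 16)
= 16 (Path B)


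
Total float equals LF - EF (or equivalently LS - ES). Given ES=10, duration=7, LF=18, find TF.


EF = ES + duration = 10 + 7 = 17
LS = LF - duration = 18 - 7 = 11
Total Float = LF - EF = 18 - 17
(or LS - ES = 11 - 10)
= 1


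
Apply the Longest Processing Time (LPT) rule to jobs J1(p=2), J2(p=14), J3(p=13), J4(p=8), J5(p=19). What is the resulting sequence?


LPT: sort by longest processing time first
  J5: p=19
  J2: p=14
  J3: p=13
  J4: p=8
  J1: p=2
Order: J5 → J2 → J3 → J4 → J1


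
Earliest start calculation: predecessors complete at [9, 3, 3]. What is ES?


ES = max of all predecessor completion times
Predecessors: [9, 3, 3]
ES = max(9, 3, 3)
= 9


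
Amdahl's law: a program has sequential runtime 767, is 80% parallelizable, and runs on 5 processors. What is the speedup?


Amdahl's law: T_p = T × ((1-p) + p/N)
= 767 × ((1-0.8) + 0.8/5)
= 767 × (0.20 + 0.1600)
= 767 × 0.3600
= 276.12
Speedup = 767/276.12
= 2.78×


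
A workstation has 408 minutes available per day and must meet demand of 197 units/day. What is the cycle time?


Cycle time = available time / demand
= 408 / 197
= 2.07 min/unit


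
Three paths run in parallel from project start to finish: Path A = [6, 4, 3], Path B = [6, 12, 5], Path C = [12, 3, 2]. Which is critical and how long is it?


Path A: 6 + 4 + 3 = 13
Path B: 6 + 12 + 5 = 23
Path C: 12 + 3 + 2 = 17
Critical path = longest = max(13, 23, 17)
= 23 (Path B)


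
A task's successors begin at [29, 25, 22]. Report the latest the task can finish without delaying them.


LF = min of all successor start times
Successors start at: [29, 25, 22]
LF = min(29, 25, 22)
= 22


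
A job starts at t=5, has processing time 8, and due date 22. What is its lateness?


Completion = 5 + 8 = 13
Lateness = C - d = 13 - 22
= -9


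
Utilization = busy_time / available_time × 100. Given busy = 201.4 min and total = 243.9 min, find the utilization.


Utilization = busy / total × 100
= 201.4 / 243.9 × 100
= 82.6%


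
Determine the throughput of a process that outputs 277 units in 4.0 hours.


Throughput = units / time
= 277 / 4.0
= 69.2 units/hour


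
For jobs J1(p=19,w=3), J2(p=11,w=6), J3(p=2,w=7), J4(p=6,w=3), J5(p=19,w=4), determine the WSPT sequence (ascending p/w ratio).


WSPT (Smith's rule): sort by p/w ascending
  J3: p/w = 2/7 = 0.286
  J2: p/w = 11/6 = 1.833
  J4: p/w = 6/3 = 2.000
  J5: p/w = 19/4 = 4.750
  J1: p/w = 19/3 = 6.333
Order: J3 → J2 → J4 → J5 → J1


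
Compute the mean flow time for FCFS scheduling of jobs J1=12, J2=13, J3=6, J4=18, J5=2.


Completion times:
  J1: completes at 12
  J2: completes at 25
  J3: completes at 31
  J4: completes at 49
  J5: completes at 51
Sum = 168
Average = 168/5
= 33.60


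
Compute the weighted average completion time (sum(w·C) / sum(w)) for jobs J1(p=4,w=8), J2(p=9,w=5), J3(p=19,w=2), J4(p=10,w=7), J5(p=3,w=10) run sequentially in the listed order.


Completion times:
  J1: C=4, w×C=8×4=32
  J2: C=13, w×C=5×13=65
  J3: C=32, w×C=2×32=64
  J4: C=42, w×C=7×42=294
  J5: C=45, w×C=10×45=450
Sum w×C = 905
Sum w = 32
Weighted avg = 905/32
= 28.28


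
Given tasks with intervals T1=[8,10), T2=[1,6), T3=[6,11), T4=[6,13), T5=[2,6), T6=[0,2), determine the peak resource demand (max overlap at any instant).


Check each time point for overlaps:
  t=8: 3 tasks active (T1, T3, T4)
Max concurrent = 3


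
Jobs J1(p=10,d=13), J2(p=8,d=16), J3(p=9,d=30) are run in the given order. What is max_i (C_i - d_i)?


Lateness per job (L = C - d):
  J1: C=10, d=13, L=-3
  J2: C=18, d=16, L=2
  J3: C=27, d=30, L=-3
Lmax = max(-3, 2, -3)
= 2


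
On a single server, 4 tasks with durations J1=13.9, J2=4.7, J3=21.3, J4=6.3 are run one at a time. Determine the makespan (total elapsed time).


Sequential makespan: sum all processing times
= 13.9 + 4.7 + 21.3 + 6.3
= 46.2 time units


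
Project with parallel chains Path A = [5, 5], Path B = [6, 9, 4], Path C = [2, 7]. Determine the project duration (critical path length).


Path A: 5 + 5 = 10
Path B: 6 + 9 + 4 = 19
Path C: 2 + 7 = 9
Critical path = longest = max(10, 19, 9)
= 19 (Path B)


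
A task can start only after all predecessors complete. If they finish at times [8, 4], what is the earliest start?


ES = max of all predecessor completion times
Predecessors: [8, 4]
ES = max(8, 4)
= 8


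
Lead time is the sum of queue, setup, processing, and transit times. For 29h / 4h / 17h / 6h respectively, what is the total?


Lead time = queue + setup + processing + transit
= 29 + 4 + 17 + 6
= 56 hours


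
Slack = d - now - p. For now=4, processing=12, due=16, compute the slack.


Slack = due - current_time - processing
= 16 - 4 - 12
= 0


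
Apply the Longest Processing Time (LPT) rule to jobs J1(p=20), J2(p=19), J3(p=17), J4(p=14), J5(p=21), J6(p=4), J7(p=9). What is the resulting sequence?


LPT: sort by longest processing time first
  J5: p=21
  J1: p=20
  J2: p=19
  J3: p=17
  J4: p=14
  J7: p=9
  J6: p=4
Order: J5 → J1 → J2 → J3 → J4 → J7 → J6


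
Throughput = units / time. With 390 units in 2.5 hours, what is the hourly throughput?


Throughput = units / time
= 390 / 2.5
= 156.0 units/hour


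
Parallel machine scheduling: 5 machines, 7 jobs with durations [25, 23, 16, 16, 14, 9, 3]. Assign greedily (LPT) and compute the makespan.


Jobs (LPT sorted): [25, 23, 16, 16, 14, 9, 3]
Machines: 5
  J=25 → Machine 1 (load: 0+25=25)
  J=23 → Machine 2 (load: 0+23=23)
  J=16 → Machine 3 (load: 0+16=16)
  J=16 → Machine 4 (load: 0+16=16)
  J=14 → Machine 5 (load: 0+14=14)
  J=9 → Machine 5 (load: 14+9=23)
  J=3 → Machine 3 (load: 16+3=19)
Machine loads: [25, 23, 19, 16, 23]
Makespan = max = 25 time units


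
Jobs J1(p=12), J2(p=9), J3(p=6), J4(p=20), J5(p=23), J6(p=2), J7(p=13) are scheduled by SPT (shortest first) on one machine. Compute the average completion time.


SPT order: J6 → J3 → J2 → J1 → J7 → J4 → J5
Completion times:
  J6: C=2
  J3: C=8
  J2: C=17
  J1: C=29
  J7: C=42
  J4: C=62
  J5: C=85
Sum = 245, n = 7
Mean flow = 245/7
= 35.00


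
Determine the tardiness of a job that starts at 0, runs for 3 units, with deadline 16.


Completion = start + processing = 0 + 3 = 3
Tardiness = max(0, C - d) = max(0, 3 - 16)
= max(0, -13)
= 0


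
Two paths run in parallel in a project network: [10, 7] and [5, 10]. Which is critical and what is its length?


Path A: 10 + 7 = 17
Path B: 5 + 10 = 15
Critical path = longest = max(17, 15)
= 17 (Path A)


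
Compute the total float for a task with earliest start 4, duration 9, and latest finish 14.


EF = ES + duration = 4 + 9 = 13
LS = LF - duration = 14 - 9 = 5
Total Float = LF - EF = 14 - 13
(or LS - ES = 5 - 4)
= 1


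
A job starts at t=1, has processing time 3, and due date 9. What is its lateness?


Completion = 1 + 3 = 4
Lateness = C - d = 4 - 9
= -5


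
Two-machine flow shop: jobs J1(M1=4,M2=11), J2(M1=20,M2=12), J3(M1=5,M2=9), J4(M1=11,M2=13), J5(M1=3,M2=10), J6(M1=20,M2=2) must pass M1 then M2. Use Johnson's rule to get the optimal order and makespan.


Johnson's rule:
Group 1 (M1≤M2, sort by M1): ['J5', 'J1', 'J3', 'J4']
Group 2 (M1>M2, sort desc M2): ['J2', 'J6']
Sequence: J5 → J1 → J3 → J4 → J2 → J6
Makespan calculation:
  J5: M1 done=3, M2 done=13
  J1: M1 done=7, M2 done=24
  J3: M1 done=12, M2 done=33
  J4: M1 done=23, M2 done=46
  J2: M1 done=43, M2 done=58
  J6: M1 done=63, M2 done=65
= Sequence: J5 → J1 → J3 → J4 → J2 → J6, Makespan: 65


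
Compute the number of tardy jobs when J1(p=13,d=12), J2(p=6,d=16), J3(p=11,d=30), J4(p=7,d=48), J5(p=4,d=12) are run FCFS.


Completion vs due date:
  J1: C=13, d=12 → TARDY
  J2: C=19, d=16 → TARDY
  J3: C=30, d=30 → on time
  J4: C=37, d=48 → on time
  J5: C=41, d=12 → TARDY
Tardy jobs: J1, J2, J5
Count = 3


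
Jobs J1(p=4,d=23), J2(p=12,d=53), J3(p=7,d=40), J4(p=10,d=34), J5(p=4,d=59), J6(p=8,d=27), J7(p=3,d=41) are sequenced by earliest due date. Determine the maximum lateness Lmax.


EDD order: J1 → J6 → J4 → J3 → J7 → J2 → J5
Completion and lateness:
  J1: C=4, d=23, L=4-23=-19
  J6: C=12, d=27, L=12-27=-15
  J4: C=22, d=34, L=22-34=-12
  J3: C=29, d=40, L=29-40=-11
  J7: C=32, d=41, L=32-41=-9
  J2: C=44, d=53, L=44-53=-9
  J5: C=48, d=59, L=48-59=-11
Lmax = max(-19, -15, -12, -11, -9, -9, -11)
= -9


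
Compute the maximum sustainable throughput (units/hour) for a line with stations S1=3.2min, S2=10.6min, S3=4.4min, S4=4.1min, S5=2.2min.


Bottleneck = longest station time
Station times: [3.2, 10.6, 4.4, 4.1, 2.2]
Max = 10.6 min
Rate = 60 / 10.6
= 5.66 units/hour (bottleneck: 10.6min)


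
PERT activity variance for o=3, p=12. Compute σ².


σ² = ((p - o) / 6)² = (p - o)² / 36
= (12 - 3)² / 36
= 9² / 36
= 81 / 36
= 2.2500


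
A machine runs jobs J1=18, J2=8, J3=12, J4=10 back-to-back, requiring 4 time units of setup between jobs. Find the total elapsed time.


Makespan = Σ processing + (n-1) × setup
= (18 + 8 + 12 + 10) + (4-1)×4
= 48 + 12
= 60 time units


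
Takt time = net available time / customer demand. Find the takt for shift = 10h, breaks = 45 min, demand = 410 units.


Available = 10×60 - 45 = 555 min
Takt time = 555 / 410
= 1.35 min/unit


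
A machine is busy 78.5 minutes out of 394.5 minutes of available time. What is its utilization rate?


Utilization = busy / total × 100
= 78.5 / 394.5 × 100
= 19.9%


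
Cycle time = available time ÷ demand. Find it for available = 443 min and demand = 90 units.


Cycle time = available time / demand
= 443 / 90
= 4.92 min/unit


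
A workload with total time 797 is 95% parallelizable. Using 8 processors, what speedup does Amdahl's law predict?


Amdahl's law: T_p = T × ((1-p) + p/N)
= 797 × ((1-0.95) + 0.95/8)
= 797 × (0.05 + 0.1187)
= 797 × 0.1688
= 134.49
Speedup = 797/134.49
= 5.93×


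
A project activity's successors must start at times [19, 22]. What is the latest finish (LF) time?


LF = min of all successor start times
Successors start at: [19, 22]
LF = min(19, 22)
= 19


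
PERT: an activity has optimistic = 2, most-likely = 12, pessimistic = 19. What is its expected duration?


te = (o + 4m + p) / 6
= (2 + 4×12 + 19) / 6
= (2 + 48 + 19) / 6
= 69 / 6
= 11.50


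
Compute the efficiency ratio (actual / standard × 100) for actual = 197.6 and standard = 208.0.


Efficiency = (actual / standard) × 100
= (197.6 / 208.0) × 100
= 95.0%


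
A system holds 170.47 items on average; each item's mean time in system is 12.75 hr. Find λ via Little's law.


Little's law: L = λW → λ = L / W
= 170.47 / 12.75
= 13.37 per hour


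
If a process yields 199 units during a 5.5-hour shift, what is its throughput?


Throughput = units / time
= 199 / 5.5
= 36.2 units/hour


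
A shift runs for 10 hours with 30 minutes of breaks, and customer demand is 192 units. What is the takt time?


Available = 10×60 - 30 = 570 min
Takt time = 570 / 192
= 2.97 min/unit


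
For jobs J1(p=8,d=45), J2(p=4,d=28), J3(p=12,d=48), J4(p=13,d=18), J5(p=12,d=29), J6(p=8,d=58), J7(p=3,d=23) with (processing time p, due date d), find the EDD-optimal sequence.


EDD: sort by earliest due date
  J4: d=18, p=13
  J7: d=23, p=3
  J2: d=28, p=4
  J5: d=29, p=12
  J1: d=45, p=8
  J3: d=48, p=12
  J6: d=58, p=8
Order: J4 → J7 → J2 → J5 → J1 → J3 → J6


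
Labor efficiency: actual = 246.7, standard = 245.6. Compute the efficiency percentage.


Efficiency = (actual / standard) × 100
= (246.7 / 245.6) × 100
= 100.4%


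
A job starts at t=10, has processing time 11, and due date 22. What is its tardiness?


Completion = start + processing = 10 + 11 = 21
Tardiness = max(0, C - d) = max(0, 21 - 22)
= max(0, -1)
= 0


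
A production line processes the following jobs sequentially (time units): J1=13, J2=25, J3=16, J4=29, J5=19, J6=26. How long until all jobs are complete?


Sequential makespan: sum all processing times
= 13 + 25 + 16 + 29 + 19 + 26
= 128 time units


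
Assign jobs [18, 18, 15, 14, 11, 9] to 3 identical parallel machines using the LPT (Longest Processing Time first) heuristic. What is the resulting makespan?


Jobs (LPT sorted): [18, 18, 15, 14, 11, 9]
Machines: 3
  J=18 → Machine 1 (load: 0+18=18)
  J=18 → Machine 2 (load: 0+18=18)
  J=15 → Machine 3 (load: 0+15=15)
  J=14 → Machine 3 (load: 15+14=29)
  J=11 → Machine 1 (load: 18+11=29)
  J=9 → Machine 2 (load: 18+9=27)
Machine loads: [29, 27, 29]
Makespan = max = 29 time units
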